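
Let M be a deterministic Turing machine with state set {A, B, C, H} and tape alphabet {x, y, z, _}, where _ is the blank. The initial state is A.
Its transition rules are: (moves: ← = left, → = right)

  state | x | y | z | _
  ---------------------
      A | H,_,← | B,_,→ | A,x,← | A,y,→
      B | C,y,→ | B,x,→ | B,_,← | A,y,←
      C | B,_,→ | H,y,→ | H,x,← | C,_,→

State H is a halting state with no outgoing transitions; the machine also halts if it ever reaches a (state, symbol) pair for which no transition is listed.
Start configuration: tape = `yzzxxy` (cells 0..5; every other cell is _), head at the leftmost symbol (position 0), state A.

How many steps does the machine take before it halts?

14

state=A head=0 tape=_[y]zzxxy   (A,y)→(B,_,→)
state=B head=1 tape=__[z]zxxy   (B,z)→(B,_,←)
state=B head=0 tape=_[_]_zxxy   (B,_)→(A,y,←)
state=A head=-1 tape=[_]y_zxxy   (A,_)→(A,y,→)
state=A head=0 tape=y[y]_zxxy   (A,y)→(B,_,→)
state=B head=1 tape=y_[_]zxxy   (B,_)→(A,y,←)
state=A head=0 tape=y[_]yzxxy   (A,_)→(A,y,→)
state=A head=1 tape=yy[y]zxxy   (A,y)→(B,_,→)
state=B head=2 tape=yy_[z]xxy   (B,z)→(B,_,←)
state=B head=1 tape=yy[_]_xxy   (B,_)→(A,y,←)
state=A head=0 tape=y[y]y_xxy   (A,y)→(B,_,→)
state=B head=1 tape=y_[y]_xxy   (B,y)→(B,x,→)
state=B head=2 tape=y_x[_]xxy   (B,_)→(A,y,←)
state=A head=1 tape=y_[x]yxxy   (A,x)→(H,_,←)
state=H head=0 tape=y[_]_yxxy
M halts after 14 transitions.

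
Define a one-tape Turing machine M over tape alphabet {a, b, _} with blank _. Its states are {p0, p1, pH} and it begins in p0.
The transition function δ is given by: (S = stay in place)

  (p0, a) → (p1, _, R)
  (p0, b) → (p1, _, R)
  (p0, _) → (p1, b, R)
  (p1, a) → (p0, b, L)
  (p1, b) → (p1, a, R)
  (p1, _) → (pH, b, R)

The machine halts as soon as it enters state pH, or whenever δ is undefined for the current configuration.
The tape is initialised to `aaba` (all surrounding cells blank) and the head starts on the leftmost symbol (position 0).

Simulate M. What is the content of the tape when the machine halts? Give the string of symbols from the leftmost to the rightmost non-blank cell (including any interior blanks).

state=p0 head=0 tape=[a]aba__   (p0,a)→(p1,_,R)
state=p1 head=1 tape=_[a]ba__   (p1,a)→(p0,b,L)
state=p0 head=0 tape=[_]bba__   (p0,_)→(p1,b,R)
state=p1 head=1 tape=b[b]ba__   (p1,b)→(p1,a,R)
state=p1 head=2 tape=ba[b]a__   (p1,b)→(p1,a,R)
state=p1 head=3 tape=baa[a]__   (p1,a)→(p0,b,L)
state=p0 head=2 tape=ba[a]b__   (p0,a)→(p1,_,R)
state=p1 head=3 tape=ba_[b]__   (p1,b)→(p1,a,R)
state=p1 head=4 tape=ba_a[_]_   (p1,_)→(pH,b,R)
state=pH head=5 tape=ba_ab[_]
The non-blank tape span at halt is ba_ab.

ba_ab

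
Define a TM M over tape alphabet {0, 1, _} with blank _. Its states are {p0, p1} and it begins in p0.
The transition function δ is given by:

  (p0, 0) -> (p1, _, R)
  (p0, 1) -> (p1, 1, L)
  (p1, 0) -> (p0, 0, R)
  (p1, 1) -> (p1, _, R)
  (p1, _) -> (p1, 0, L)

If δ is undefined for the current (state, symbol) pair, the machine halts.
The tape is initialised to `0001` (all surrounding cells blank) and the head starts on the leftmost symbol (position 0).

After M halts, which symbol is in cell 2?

_

state=p0 head=0 tape=[0]001___   (p0,0)→(p1,_,R)
state=p1 head=1 tape=_[0]01___   (p1,0)→(p0,0,R)
state=p0 head=2 tape=_0[0]1___   (p0,0)→(p1,_,R)
state=p1 head=3 tape=_0_[1]___   (p1,1)→(p1,_,R)
state=p1 head=4 tape=_0__[_]__   (p1,_)→(p1,0,L)
state=p1 head=3 tape=_0_[_]0__   (p1,_)→(p1,0,L)
state=p1 head=2 tape=_0[_]00__   (p1,_)→(p1,0,L)
state=p1 head=1 tape=_[0]000__   (p1,0)→(p0,0,R)
state=p0 head=2 tape=_0[0]00__   (p0,0)→(p1,_,R)
state=p1 head=3 tape=_0_[0]0__   (p1,0)→(p0,0,R)
state=p0 head=4 tape=_0_0[0]__   (p0,0)→(p1,_,R)
state=p1 head=5 tape=_0_0_[_]_   (p1,_)→(p1,0,L)
state=p1 head=4 tape=_0_0[_]0_   (p1,_)→(p1,0,L)
state=p1 head=3 tape=_0_[0]00_   (p1,0)→(p0,0,R)
state=p0 head=4 tape=_0_0[0]0_   (p0,0)→(p1,_,R)
state=p1 head=5 tape=_0_0_[0]_   (p1,0)→(p0,0,R)
state=p0 head=6 tape=_0_0_0[_]
Cell 2 holds _ when M halts.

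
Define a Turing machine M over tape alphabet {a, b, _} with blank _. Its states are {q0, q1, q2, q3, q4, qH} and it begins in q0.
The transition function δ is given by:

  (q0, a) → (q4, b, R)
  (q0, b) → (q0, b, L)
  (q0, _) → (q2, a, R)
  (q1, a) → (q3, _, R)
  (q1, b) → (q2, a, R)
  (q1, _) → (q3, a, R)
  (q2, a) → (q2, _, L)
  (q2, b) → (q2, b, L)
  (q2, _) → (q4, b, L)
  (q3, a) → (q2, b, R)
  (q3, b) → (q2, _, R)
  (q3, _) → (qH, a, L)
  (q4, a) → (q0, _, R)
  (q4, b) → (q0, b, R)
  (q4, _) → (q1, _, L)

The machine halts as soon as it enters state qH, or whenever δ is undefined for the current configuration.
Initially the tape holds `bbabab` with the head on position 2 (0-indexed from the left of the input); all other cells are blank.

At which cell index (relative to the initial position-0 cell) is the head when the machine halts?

q0 | ___bb[a]bab__   read a → write b, move R, go to q4
q4 | ___bbb[b]ab__   read b → write b, move R, go to q0
q0 | ___bbbb[a]b__   read a → write b, move R, go to q4
q4 | ___bbbbb[b]__   read b → write b, move R, go to q0
q0 | ___bbbbbb[_]_   read _ → write a, move R, go to q2
q2 | ___bbbbbba[_]   read _ → write b, move L, go to q4
q4 | ___bbbbbb[a]b   read a → write _, move R, go to q0
q0 | ___bbbbbb_[b]   read b → write b, move L, go to q0
q0 | ___bbbbbb[_]b   read _ → write a, move R, go to q2
q2 | ___bbbbbba[b]   read b → write b, move L, go to q2
q2 | ___bbbbbb[a]b   read a → write _, move L, go to q2
q2 | ___bbbbb[b]_b   read b → write b, move L, go to q2
q2 | ___bbbb[b]b_b   read b → write b, move L, go to q2
q2 | ___bbb[b]bb_b   read b → write b, move L, go to q2
q2 | ___bb[b]bbb_b   read b → write b, move L, go to q2
q2 | ___b[b]bbbb_b   read b → write b, move L, go to q2
q2 | ___[b]bbbbb_b   read b → write b, move L, go to q2
q2 | __[_]bbbbbb_b   read _ → write b, move L, go to q4
q4 | _[_]bbbbbbb_b   read _ → write _, move L, go to q1
q1 | [_]_bbbbbbb_b   read _ → write a, move R, go to q3
q3 | a[_]bbbbbbb_b   read _ → write a, move L, go to qH
qH | [a]abbbbbbb_b
At halt the head is at cell -3.

-3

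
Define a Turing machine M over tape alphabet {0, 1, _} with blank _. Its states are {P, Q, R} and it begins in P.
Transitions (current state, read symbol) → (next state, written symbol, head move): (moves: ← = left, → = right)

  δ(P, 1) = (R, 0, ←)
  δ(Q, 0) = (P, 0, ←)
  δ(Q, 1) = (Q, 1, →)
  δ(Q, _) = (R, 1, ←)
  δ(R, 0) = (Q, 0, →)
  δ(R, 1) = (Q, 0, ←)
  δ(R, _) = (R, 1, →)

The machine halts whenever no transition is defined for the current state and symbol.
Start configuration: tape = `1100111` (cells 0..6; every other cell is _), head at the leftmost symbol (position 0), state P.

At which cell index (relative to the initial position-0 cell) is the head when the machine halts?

0

P | _[1]100111   read 1 → write 0, move ←, go to R
R | [_]0100111   read _ → write 1, move →, go to R
R | 1[0]100111   read 0 → write 0, move →, go to Q
Q | 10[1]00111   read 1 → write 1, move →, go to Q
Q | 101[0]0111   read 0 → write 0, move ←, go to P
P | 10[1]00111   read 1 → write 0, move ←, go to R
R | 1[0]000111   read 0 → write 0, move →, go to Q
Q | 10[0]00111   read 0 → write 0, move ←, go to P
P | 1[0]000111
At halt the head is at cell 0.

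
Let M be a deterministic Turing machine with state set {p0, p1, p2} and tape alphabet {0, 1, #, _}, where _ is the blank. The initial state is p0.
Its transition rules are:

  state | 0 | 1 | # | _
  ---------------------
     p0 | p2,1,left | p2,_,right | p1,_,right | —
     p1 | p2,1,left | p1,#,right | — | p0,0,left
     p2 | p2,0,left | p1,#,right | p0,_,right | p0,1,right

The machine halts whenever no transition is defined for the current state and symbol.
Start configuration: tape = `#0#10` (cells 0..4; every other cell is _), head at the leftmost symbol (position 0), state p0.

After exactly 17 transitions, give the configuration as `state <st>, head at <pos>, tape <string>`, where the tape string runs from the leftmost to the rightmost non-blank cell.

p0 | [#]0#10___   read # → write _, move right, go to p1
p1 | _[0]#10___   read 0 → write 1, move left, go to p2
p2 | [_]1#10___   read _ → write 1, move right, go to p0
p0 | 1[1]#10___   read 1 → write _, move right, go to p2
p2 | 1_[#]10___   read # → write _, move right, go to p0
p0 | 1__[1]0___   read 1 → write _, move right, go to p2
p2 | 1___[0]___   read 0 → write 0, move left, go to p2
p2 | 1__[_]0___   read _ → write 1, move right, go to p0
p0 | 1__1[0]___   read 0 → write 1, move left, go to p2
p2 | 1__[1]1___   read 1 → write #, move right, go to p1
p1 | 1__#[1]___   read 1 → write #, move right, go to p1
p1 | 1__##[_]__   read _ → write 0, move left, go to p0
p0 | 1__#[#]0__   read # → write _, move right, go to p1
p1 | 1__#_[0]__   read 0 → write 1, move left, go to p2
p2 | 1__#[_]1__   read _ → write 1, move right, go to p0
p0 | 1__#1[1]__   read 1 → write _, move right, go to p2
p2 | 1__#1_[_]_   read _ → write 1, move right, go to p0
p0 | 1__#1_1[_]
After 17 steps: state p0, head at 7, tape 1__#1_1.

state p0, head at 7, tape 1__#1_1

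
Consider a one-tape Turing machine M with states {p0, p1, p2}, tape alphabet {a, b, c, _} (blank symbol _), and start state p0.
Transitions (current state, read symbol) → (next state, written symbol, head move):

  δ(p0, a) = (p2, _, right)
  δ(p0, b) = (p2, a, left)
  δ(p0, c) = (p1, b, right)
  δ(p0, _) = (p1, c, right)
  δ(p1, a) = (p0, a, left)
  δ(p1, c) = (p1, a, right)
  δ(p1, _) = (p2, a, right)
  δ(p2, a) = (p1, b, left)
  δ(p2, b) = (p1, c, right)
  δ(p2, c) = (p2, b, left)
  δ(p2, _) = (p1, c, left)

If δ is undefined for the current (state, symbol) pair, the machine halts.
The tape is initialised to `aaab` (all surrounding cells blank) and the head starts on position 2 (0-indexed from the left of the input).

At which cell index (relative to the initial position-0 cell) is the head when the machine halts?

2

p0 | aa[a]b__   read a → write _, move right, go to p2
p2 | aa_[b]__   read b → write c, move right, go to p1
p1 | aa_c[_]_   read _ → write a, move right, go to p2
p2 | aa_ca[_]   read _ → write c, move left, go to p1
p1 | aa_c[a]c   read a → write a, move left, go to p0
p0 | aa_[c]ac   read c → write b, move right, go to p1
p1 | aa_b[a]c   read a → write a, move left, go to p0
p0 | aa_[b]ac   read b → write a, move left, go to p2
p2 | aa[_]aac   read _ → write c, move left, go to p1
p1 | a[a]caac   read a → write a, move left, go to p0
p0 | [a]acaac   read a → write _, move right, go to p2
p2 | _[a]caac   read a → write b, move left, go to p1
p1 | [_]bcaac   read _ → write a, move right, go to p2
p2 | a[b]caac   read b → write c, move right, go to p1
p1 | ac[c]aac   read c → write a, move right, go to p1
p1 | aca[a]ac   read a → write a, move left, go to p0
p0 | ac[a]aac   read a → write _, move right, go to p2
p2 | ac_[a]ac   read a → write b, move left, go to p1
p1 | ac[_]bac   read _ → write a, move right, go to p2
p2 | aca[b]ac   read b → write c, move right, go to p1
p1 | acac[a]c   read a → write a, move left, go to p0
p0 | aca[c]ac   read c → write b, move right, go to p1
p1 | acab[a]c   read a → write a, move left, go to p0
p0 | aca[b]ac   read b → write a, move left, go to p2
p2 | ac[a]aac   read a → write b, move left, go to p1
p1 | a[c]baac   read c → write a, move right, go to p1
p1 | aa[b]aac
At halt the head is at cell 2.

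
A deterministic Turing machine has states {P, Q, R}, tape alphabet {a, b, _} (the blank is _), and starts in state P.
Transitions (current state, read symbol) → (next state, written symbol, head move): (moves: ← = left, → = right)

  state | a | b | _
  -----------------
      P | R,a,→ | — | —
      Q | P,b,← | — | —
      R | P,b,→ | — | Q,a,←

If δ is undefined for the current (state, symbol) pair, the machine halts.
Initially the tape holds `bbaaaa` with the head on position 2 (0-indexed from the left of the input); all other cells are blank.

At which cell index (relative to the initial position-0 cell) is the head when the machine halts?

P | bb[a]aaa_   read a → write a, move →, go to R
R | bba[a]aa_   read a → write b, move →, go to P
P | bbab[a]a_   read a → write a, move →, go to R
R | bbaba[a]_   read a → write b, move →, go to P
P | bbabab[_]
At halt the head is at cell 6.

6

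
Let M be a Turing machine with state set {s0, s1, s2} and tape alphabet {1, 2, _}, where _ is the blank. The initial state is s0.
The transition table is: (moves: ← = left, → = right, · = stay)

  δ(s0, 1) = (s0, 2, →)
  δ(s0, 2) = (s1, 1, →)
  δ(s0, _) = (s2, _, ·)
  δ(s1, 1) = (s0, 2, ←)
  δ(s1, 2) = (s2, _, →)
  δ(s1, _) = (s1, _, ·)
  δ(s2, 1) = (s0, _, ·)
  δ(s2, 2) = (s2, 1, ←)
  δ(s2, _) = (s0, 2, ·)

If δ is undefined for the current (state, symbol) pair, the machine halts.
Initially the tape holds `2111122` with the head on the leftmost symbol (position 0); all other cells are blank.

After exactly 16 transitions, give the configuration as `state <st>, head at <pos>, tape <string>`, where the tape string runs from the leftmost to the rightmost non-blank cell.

state s0, head at 5, tape 2222121

state=s0 head=0 tape=[2]111122   (s0,2)→(s1,1,→)
state=s1 head=1 tape=1[1]11122   (s1,1)→(s0,2,←)
state=s0 head=0 tape=[1]211122   (s0,1)→(s0,2,→)
state=s0 head=1 tape=2[2]11122   (s0,2)→(s1,1,→)
state=s1 head=2 tape=21[1]1122   (s1,1)→(s0,2,←)
state=s0 head=1 tape=2[1]21122   (s0,1)→(s0,2,→)
state=s0 head=2 tape=22[2]1122   (s0,2)→(s1,1,→)
state=s1 head=3 tape=221[1]122   (s1,1)→(s0,2,←)
state=s0 head=2 tape=22[1]2122   (s0,1)→(s0,2,→)
state=s0 head=3 tape=222[2]122   (s0,2)→(s1,1,→)
state=s1 head=4 tape=2221[1]22   (s1,1)→(s0,2,←)
state=s0 head=3 tape=222[1]222   (s0,1)→(s0,2,→)
state=s0 head=4 tape=2222[2]22   (s0,2)→(s1,1,→)
state=s1 head=5 tape=22221[2]2   (s1,2)→(s2,_,→)
state=s2 head=6 tape=22221_[2]   (s2,2)→(s2,1,←)
state=s2 head=5 tape=22221[_]1   (s2,_)→(s0,2,·)
state=s0 head=5 tape=22221[2]1
After 16 steps: state s0, head at 5, tape 2222121.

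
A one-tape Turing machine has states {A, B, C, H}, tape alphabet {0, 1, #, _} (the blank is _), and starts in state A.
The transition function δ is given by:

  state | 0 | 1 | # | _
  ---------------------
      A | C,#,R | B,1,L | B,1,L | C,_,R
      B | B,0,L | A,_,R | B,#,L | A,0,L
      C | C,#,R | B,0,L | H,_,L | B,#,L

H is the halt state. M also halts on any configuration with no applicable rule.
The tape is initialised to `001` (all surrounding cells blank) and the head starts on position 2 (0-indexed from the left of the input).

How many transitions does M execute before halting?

state=A head=2 tape=___00[1]   (A,1)→(B,1,L)
state=B head=1 tape=___0[0]1   (B,0)→(B,0,L)
state=B head=0 tape=___[0]01   (B,0)→(B,0,L)
state=B head=-1 tape=__[_]001   (B,_)→(A,0,L)
state=A head=-2 tape=_[_]0001   (A,_)→(C,_,R)
state=C head=-1 tape=__[0]001   (C,0)→(C,#,R)
state=C head=0 tape=__#[0]01   (C,0)→(C,#,R)
state=C head=1 tape=__##[0]1   (C,0)→(C,#,R)
state=C head=2 tape=__###[1]   (C,1)→(B,0,L)
state=B head=1 tape=__##[#]0   (B,#)→(B,#,L)
state=B head=0 tape=__#[#]#0   (B,#)→(B,#,L)
state=B head=-1 tape=__[#]##0   (B,#)→(B,#,L)
state=B head=-2 tape=_[_]###0   (B,_)→(A,0,L)
state=A head=-3 tape=[_]0###0   (A,_)→(C,_,R)
state=C head=-2 tape=_[0]###0   (C,0)→(C,#,R)
state=C head=-1 tape=_#[#]##0   (C,#)→(H,_,L)
state=H head=-2 tape=_[#]_##0
M halts after 16 transitions.

16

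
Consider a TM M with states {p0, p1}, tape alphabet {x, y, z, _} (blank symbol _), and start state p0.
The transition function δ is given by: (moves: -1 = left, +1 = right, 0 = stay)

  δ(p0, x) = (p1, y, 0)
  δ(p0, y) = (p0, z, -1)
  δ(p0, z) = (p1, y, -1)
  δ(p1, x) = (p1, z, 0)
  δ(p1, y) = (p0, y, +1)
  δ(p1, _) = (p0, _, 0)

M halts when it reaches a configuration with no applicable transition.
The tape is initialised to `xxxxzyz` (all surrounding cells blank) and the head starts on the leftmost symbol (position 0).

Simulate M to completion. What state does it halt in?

state=p0 head=0 tape=_[x]xxxzyz   (p0,x)→(p1,y,0)
state=p1 head=0 tape=_[y]xxxzyz   (p1,y)→(p0,y,+1)
state=p0 head=1 tape=_y[x]xxzyz   (p0,x)→(p1,y,0)
state=p1 head=1 tape=_y[y]xxzyz   (p1,y)→(p0,y,+1)
state=p0 head=2 tape=_yy[x]xzyz   (p0,x)→(p1,y,0)
state=p1 head=2 tape=_yy[y]xzyz   (p1,y)→(p0,y,+1)
state=p0 head=3 tape=_yyy[x]zyz   (p0,x)→(p1,y,0)
state=p1 head=3 tape=_yyy[y]zyz   (p1,y)→(p0,y,+1)
state=p0 head=4 tape=_yyyy[z]yz   (p0,z)→(p1,y,-1)
state=p1 head=3 tape=_yyy[y]yyz   (p1,y)→(p0,y,+1)
state=p0 head=4 tape=_yyyy[y]yz   (p0,y)→(p0,z,-1)
state=p0 head=3 tape=_yyy[y]zyz   (p0,y)→(p0,z,-1)
state=p0 head=2 tape=_yy[y]zzyz   (p0,y)→(p0,z,-1)
state=p0 head=1 tape=_y[y]zzzyz   (p0,y)→(p0,z,-1)
state=p0 head=0 tape=_[y]zzzzyz   (p0,y)→(p0,z,-1)
state=p0 head=-1 tape=[_]zzzzzyz
No transition is defined for (p0, _); M halts in state p0.

p0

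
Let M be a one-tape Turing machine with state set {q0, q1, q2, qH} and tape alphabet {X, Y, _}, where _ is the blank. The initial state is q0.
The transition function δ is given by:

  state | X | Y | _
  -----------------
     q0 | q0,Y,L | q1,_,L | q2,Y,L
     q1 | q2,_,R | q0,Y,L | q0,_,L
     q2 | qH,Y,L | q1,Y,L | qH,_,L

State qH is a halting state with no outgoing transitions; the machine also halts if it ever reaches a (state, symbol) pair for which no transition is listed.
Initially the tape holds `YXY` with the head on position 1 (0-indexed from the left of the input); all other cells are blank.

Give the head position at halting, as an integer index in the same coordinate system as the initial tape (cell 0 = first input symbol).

-4

state=q0 head=1 tape=____Y[X]Y   (q0,X)→(q0,Y,L)
state=q0 head=0 tape=____[Y]YY   (q0,Y)→(q1,_,L)
state=q1 head=-1 tape=___[_]_YY   (q1,_)→(q0,_,L)
state=q0 head=-2 tape=__[_]__YY   (q0,_)→(q2,Y,L)
state=q2 head=-3 tape=_[_]Y__YY   (q2,_)→(qH,_,L)
state=qH head=-4 tape=[_]_Y__YY
At halt the head is at cell -4.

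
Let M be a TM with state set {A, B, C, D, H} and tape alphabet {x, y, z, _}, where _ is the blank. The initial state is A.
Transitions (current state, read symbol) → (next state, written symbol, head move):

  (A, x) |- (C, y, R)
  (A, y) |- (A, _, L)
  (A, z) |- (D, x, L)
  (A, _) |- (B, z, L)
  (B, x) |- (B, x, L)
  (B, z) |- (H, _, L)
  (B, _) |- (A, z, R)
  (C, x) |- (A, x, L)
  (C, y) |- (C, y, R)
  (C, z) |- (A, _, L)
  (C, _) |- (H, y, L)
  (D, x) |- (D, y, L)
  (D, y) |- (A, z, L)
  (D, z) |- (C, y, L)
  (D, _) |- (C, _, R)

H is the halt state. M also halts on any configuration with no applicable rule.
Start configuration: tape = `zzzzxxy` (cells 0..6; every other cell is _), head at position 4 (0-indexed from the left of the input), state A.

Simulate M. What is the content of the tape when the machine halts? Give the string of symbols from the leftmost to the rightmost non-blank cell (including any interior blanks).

A | ____zzzz[x]xy   read x → write y, move R, go to C
C | ____zzzzy[x]y   read x → write x, move L, go to A
A | ____zzzz[y]xy   read y → write _, move L, go to A
A | ____zzz[z]_xy   read z → write x, move L, go to D
D | ____zz[z]x_xy   read z → write y, move L, go to C
C | ____z[z]yx_xy   read z → write _, move L, go to A
A | ____[z]_yx_xy   read z → write x, move L, go to D
D | ___[_]x_yx_xy   read _ → write _, move R, go to C
C | ____[x]_yx_xy   read x → write x, move L, go to A
A | ___[_]x_yx_xy   read _ → write z, move L, go to B
B | __[_]zx_yx_xy   read _ → write z, move R, go to A
A | __z[z]x_yx_xy   read z → write x, move L, go to D
D | __[z]xx_yx_xy   read z → write y, move L, go to C
C | _[_]yxx_yx_xy   read _ → write y, move L, go to H
H | [_]yyxx_yx_xy
The non-blank tape span at halt is yyxx_yx_xy.

yyxx_yx_xy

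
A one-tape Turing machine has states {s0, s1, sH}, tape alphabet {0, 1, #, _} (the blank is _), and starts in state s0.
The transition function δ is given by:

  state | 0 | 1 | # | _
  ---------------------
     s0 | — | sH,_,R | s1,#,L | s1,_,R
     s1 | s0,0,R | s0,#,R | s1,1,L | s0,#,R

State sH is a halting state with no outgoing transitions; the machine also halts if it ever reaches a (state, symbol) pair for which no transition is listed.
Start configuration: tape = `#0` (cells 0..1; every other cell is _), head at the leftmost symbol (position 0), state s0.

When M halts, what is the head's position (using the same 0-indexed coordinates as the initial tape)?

s0 | __[#]0   read # → write #, move L, go to s1
s1 | _[_]#0   read _ → write #, move R, go to s0
s0 | _#[#]0   read # → write #, move L, go to s1
s1 | _[#]#0   read # → write 1, move L, go to s1
s1 | [_]1#0   read _ → write #, move R, go to s0
s0 | #[1]#0   read 1 → write _, move R, go to sH
sH | #_[#]0
At halt the head is at cell 0.

0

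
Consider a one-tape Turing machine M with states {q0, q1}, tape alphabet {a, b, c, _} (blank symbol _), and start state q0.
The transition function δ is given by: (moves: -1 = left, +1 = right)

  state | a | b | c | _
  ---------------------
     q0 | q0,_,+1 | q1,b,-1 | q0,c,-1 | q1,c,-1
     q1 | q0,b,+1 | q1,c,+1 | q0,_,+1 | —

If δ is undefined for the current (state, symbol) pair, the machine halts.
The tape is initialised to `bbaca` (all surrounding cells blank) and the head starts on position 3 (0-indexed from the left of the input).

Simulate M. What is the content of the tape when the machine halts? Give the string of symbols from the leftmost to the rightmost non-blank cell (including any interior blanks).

cccca

state=q0 head=3 tape=_bba[c]a   (q0,c)→(q0,c,-1)
state=q0 head=2 tape=_bb[a]ca   (q0,a)→(q0,_,+1)
state=q0 head=3 tape=_bb_[c]a   (q0,c)→(q0,c,-1)
state=q0 head=2 tape=_bb[_]ca   (q0,_)→(q1,c,-1)
state=q1 head=1 tape=_b[b]cca   (q1,b)→(q1,c,+1)
state=q1 head=2 tape=_bc[c]ca   (q1,c)→(q0,_,+1)
state=q0 head=3 tape=_bc_[c]a   (q0,c)→(q0,c,-1)
state=q0 head=2 tape=_bc[_]ca   (q0,_)→(q1,c,-1)
state=q1 head=1 tape=_b[c]cca   (q1,c)→(q0,_,+1)
state=q0 head=2 tape=_b_[c]ca   (q0,c)→(q0,c,-1)
state=q0 head=1 tape=_b[_]cca   (q0,_)→(q1,c,-1)
state=q1 head=0 tape=_[b]ccca   (q1,b)→(q1,c,+1)
state=q1 head=1 tape=_c[c]cca   (q1,c)→(q0,_,+1)
state=q0 head=2 tape=_c_[c]ca   (q0,c)→(q0,c,-1)
state=q0 head=1 tape=_c[_]cca   (q0,_)→(q1,c,-1)
state=q1 head=0 tape=_[c]ccca   (q1,c)→(q0,_,+1)
state=q0 head=1 tape=__[c]cca   (q0,c)→(q0,c,-1)
state=q0 head=0 tape=_[_]ccca   (q0,_)→(q1,c,-1)
state=q1 head=-1 tape=[_]cccca
The non-blank tape span at halt is cccca.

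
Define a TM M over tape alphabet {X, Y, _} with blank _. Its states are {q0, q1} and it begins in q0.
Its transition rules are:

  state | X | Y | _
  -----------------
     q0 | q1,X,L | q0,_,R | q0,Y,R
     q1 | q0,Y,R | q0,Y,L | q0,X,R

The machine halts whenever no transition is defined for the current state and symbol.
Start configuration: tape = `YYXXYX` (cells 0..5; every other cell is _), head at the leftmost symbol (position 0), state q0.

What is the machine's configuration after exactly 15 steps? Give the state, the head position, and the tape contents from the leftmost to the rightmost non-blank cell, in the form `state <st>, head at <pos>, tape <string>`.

q0 | [Y]YXXYX   read Y → write _, move R, go to q0
q0 | _[Y]XXYX   read Y → write _, move R, go to q0
q0 | __[X]XYX   read X → write X, move L, go to q1
q1 | _[_]XXYX   read _ → write X, move R, go to q0
q0 | _X[X]XYX   read X → write X, move L, go to q1
q1 | _[X]XXYX   read X → write Y, move R, go to q0
q0 | _Y[X]XYX   read X → write X, move L, go to q1
q1 | _[Y]XXYX   read Y → write Y, move L, go to q0
q0 | [_]YXXYX   read _ → write Y, move R, go to q0
q0 | Y[Y]XXYX   read Y → write _, move R, go to q0
q0 | Y_[X]XYX   read X → write X, move L, go to q1
q1 | Y[_]XXYX   read _ → write X, move R, go to q0
q0 | YX[X]XYX   read X → write X, move L, go to q1
q1 | Y[X]XXYX   read X → write Y, move R, go to q0
q0 | YY[X]XYX   read X → write X, move L, go to q1
q1 | Y[Y]XXYX
After 15 steps: state q1, head at 1, tape YYXXYX.

state q1, head at 1, tape YYXXYX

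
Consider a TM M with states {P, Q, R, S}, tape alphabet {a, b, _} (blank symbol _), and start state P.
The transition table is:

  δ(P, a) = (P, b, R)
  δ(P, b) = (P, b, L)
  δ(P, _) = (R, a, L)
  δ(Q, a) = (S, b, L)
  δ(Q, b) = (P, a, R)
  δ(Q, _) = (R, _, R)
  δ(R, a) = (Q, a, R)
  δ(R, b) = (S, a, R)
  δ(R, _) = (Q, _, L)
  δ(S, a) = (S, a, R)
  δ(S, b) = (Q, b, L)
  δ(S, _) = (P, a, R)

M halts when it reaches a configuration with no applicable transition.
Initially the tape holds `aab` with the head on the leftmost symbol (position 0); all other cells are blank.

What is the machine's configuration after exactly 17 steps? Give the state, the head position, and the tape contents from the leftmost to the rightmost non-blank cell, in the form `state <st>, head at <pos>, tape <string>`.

state Q, head at -3, tape abbb

state=P head=0 tape=___[a]ab   (P,a)→(P,b,R)
state=P head=1 tape=___b[a]b   (P,a)→(P,b,R)
state=P head=2 tape=___bb[b]   (P,b)→(P,b,L)
state=P head=1 tape=___b[b]b   (P,b)→(P,b,L)
state=P head=0 tape=___[b]bb   (P,b)→(P,b,L)
state=P head=-1 tape=__[_]bbb   (P,_)→(R,a,L)
state=R head=-2 tape=_[_]abbb   (R,_)→(Q,_,L)
state=Q head=-3 tape=[_]_abbb   (Q,_)→(R,_,R)
state=R head=-2 tape=_[_]abbb   (R,_)→(Q,_,L)
state=Q head=-3 tape=[_]_abbb   (Q,_)→(R,_,R)
state=R head=-2 tape=_[_]abbb   (R,_)→(Q,_,L)
state=Q head=-3 tape=[_]_abbb   (Q,_)→(R,_,R)
state=R head=-2 tape=_[_]abbb   (R,_)→(Q,_,L)
state=Q head=-3 tape=[_]_abbb   (Q,_)→(R,_,R)
state=R head=-2 tape=_[_]abbb   (R,_)→(Q,_,L)
state=Q head=-3 tape=[_]_abbb   (Q,_)→(R,_,R)
state=R head=-2 tape=_[_]abbb   (R,_)→(Q,_,L)
state=Q head=-3 tape=[_]_abbb
After 17 steps: state Q, head at -3, tape abbb.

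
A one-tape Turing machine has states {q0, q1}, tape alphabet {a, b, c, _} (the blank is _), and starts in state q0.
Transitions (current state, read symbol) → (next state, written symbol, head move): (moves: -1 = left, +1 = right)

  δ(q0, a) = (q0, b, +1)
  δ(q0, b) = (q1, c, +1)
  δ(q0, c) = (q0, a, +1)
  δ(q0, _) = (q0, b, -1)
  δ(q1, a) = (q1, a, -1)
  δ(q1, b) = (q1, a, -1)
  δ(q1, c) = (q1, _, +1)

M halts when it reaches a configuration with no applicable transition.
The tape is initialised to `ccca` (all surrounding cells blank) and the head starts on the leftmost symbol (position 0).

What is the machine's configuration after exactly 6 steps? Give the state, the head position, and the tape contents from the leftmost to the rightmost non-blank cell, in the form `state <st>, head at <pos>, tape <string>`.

state q1, head at 4, tape aaacb

state=q0 head=0 tape=[c]cca_   (q0,c)→(q0,a,+1)
state=q0 head=1 tape=a[c]ca_   (q0,c)→(q0,a,+1)
state=q0 head=2 tape=aa[c]a_   (q0,c)→(q0,a,+1)
state=q0 head=3 tape=aaa[a]_   (q0,a)→(q0,b,+1)
state=q0 head=4 tape=aaab[_]   (q0,_)→(q0,b,-1)
state=q0 head=3 tape=aaa[b]b   (q0,b)→(q1,c,+1)
state=q1 head=4 tape=aaac[b]
After 6 steps: state q1, head at 4, tape aaacb.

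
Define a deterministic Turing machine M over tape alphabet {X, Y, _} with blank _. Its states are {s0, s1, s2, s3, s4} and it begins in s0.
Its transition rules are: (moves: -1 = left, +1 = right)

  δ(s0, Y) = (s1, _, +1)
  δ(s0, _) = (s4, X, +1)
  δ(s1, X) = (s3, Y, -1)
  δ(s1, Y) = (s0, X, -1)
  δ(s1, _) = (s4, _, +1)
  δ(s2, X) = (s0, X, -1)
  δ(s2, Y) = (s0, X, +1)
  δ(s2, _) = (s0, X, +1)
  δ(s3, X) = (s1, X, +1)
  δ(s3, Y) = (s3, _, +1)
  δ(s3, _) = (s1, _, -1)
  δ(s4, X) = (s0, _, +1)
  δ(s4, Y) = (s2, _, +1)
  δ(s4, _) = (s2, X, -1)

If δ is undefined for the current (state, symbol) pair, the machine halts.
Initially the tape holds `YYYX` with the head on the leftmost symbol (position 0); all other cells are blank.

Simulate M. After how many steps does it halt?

10

s0 | [Y]YYX   read Y → write _, move +1, go to s1
s1 | _[Y]YX   read Y → write X, move -1, go to s0
s0 | [_]XYX   read _ → write X, move +1, go to s4
s4 | X[X]YX   read X → write _, move +1, go to s0
s0 | X_[Y]X   read Y → write _, move +1, go to s1
s1 | X__[X]   read X → write Y, move -1, go to s3
s3 | X_[_]Y   read _ → write _, move -1, go to s1
s1 | X[_]_Y   read _ → write _, move +1, go to s4
s4 | X_[_]Y   read _ → write X, move -1, go to s2
s2 | X[_]XY   read _ → write X, move +1, go to s0
s0 | XX[X]Y
M halts after 10 transitions.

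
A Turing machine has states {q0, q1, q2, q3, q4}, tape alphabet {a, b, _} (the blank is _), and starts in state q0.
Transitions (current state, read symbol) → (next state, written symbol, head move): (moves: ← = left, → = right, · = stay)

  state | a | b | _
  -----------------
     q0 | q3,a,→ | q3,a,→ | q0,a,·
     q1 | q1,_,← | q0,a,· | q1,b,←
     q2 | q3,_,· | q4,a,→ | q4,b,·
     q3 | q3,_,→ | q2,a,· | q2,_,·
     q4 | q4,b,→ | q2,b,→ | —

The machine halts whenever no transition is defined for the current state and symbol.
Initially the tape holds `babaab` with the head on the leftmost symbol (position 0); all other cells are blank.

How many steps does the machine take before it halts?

state=q0 head=0 tape=[b]abaab_   (q0,b)→(q3,a,→)
state=q3 head=1 tape=a[a]baab_   (q3,a)→(q3,_,→)
state=q3 head=2 tape=a_[b]aab_   (q3,b)→(q2,a,·)
state=q2 head=2 tape=a_[a]aab_   (q2,a)→(q3,_,·)
state=q3 head=2 tape=a_[_]aab_   (q3,_)→(q2,_,·)
state=q2 head=2 tape=a_[_]aab_   (q2,_)→(q4,b,·)
state=q4 head=2 tape=a_[b]aab_   (q4,b)→(q2,b,→)
state=q2 head=3 tape=a_b[a]ab_   (q2,a)→(q3,_,·)
state=q3 head=3 tape=a_b[_]ab_   (q3,_)→(q2,_,·)
state=q2 head=3 tape=a_b[_]ab_   (q2,_)→(q4,b,·)
state=q4 head=3 tape=a_b[b]ab_   (q4,b)→(q2,b,→)
state=q2 head=4 tape=a_bb[a]b_   (q2,a)→(q3,_,·)
state=q3 head=4 tape=a_bb[_]b_   (q3,_)→(q2,_,·)
state=q2 head=4 tape=a_bb[_]b_   (q2,_)→(q4,b,·)
state=q4 head=4 tape=a_bb[b]b_   (q4,b)→(q2,b,→)
state=q2 head=5 tape=a_bbb[b]_   (q2,b)→(q4,a,→)
state=q4 head=6 tape=a_bbba[_]
M halts after 16 transitions.

16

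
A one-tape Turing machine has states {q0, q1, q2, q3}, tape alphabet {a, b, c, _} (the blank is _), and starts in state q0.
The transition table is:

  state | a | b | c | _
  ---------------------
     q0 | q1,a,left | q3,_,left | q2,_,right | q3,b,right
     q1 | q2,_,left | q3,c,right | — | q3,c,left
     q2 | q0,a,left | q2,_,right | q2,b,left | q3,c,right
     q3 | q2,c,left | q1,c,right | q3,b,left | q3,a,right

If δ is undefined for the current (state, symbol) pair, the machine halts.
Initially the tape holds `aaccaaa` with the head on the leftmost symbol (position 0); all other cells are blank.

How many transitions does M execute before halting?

37

state=q0 head=0 tape=_____[a]accaaa   (q0,a)→(q1,a,left)
state=q1 head=-1 tape=____[_]aaccaaa   (q1,_)→(q3,c,left)
state=q3 head=-2 tape=___[_]caaccaaa   (q3,_)→(q3,a,right)
state=q3 head=-1 tape=___a[c]aaccaaa   (q3,c)→(q3,b,left)
state=q3 head=-2 tape=___[a]baaccaaa   (q3,a)→(q2,c,left)
state=q2 head=-3 tape=__[_]cbaaccaaa   (q2,_)→(q3,c,right)
state=q3 head=-2 tape=__c[c]baaccaaa   (q3,c)→(q3,b,left)
state=q3 head=-3 tape=__[c]bbaaccaaa   (q3,c)→(q3,b,left)
state=q3 head=-4 tape=_[_]bbbaaccaaa   (q3,_)→(q3,a,right)
state=q3 head=-3 tape=_a[b]bbaaccaaa   (q3,b)→(q1,c,right)
state=q1 head=-2 tape=_ac[b]baaccaaa   (q1,b)→(q3,c,right)
state=q3 head=-1 tape=_acc[b]aaccaaa   (q3,b)→(q1,c,right)
state=q1 head=0 tape=_accc[a]accaaa   (q1,a)→(q2,_,left)
state=q2 head=-1 tape=_acc[c]_accaaa   (q2,c)→(q2,b,left)
state=q2 head=-2 tape=_ac[c]b_accaaa   (q2,c)→(q2,b,left)
state=q2 head=-3 tape=_a[c]bb_accaaa   (q2,c)→(q2,b,left)
state=q2 head=-4 tape=_[a]bbb_accaaa   (q2,a)→(q0,a,left)
state=q0 head=-5 tape=[_]abbb_accaaa   (q0,_)→(q3,b,right)
state=q3 head=-4 tape=b[a]bbb_accaaa   (q3,a)→(q2,c,left)
state=q2 head=-5 tape=[b]cbbb_accaaa   (q2,b)→(q2,_,right)
state=q2 head=-4 tape=_[c]bbb_accaaa   (q2,c)→(q2,b,left)
state=q2 head=-5 tape=[_]bbbb_accaaa   (q2,_)→(q3,c,right)
state=q3 head=-4 tape=c[b]bbb_accaaa   (q3,b)→(q1,c,right)
state=q1 head=-3 tape=cc[b]bb_accaaa   (q1,b)→(q3,c,right)
state=q3 head=-2 tape=ccc[b]b_accaaa   (q3,b)→(q1,c,right)
state=q1 head=-1 tape=cccc[b]_accaaa   (q1,b)→(q3,c,right)
state=q3 head=0 tape=ccccc[_]accaaa   (q3,_)→(q3,a,right)
state=q3 head=1 tape=ccccca[a]ccaaa   (q3,a)→(q2,c,left)
state=q2 head=0 tape=ccccc[a]cccaaa   (q2,a)→(q0,a,left)
state=q0 head=-1 tape=cccc[c]acccaaa   (q0,c)→(q2,_,right)
state=q2 head=0 tape=cccc_[a]cccaaa   (q2,a)→(q0,a,left)
state=q0 head=-1 tape=cccc[_]acccaaa   (q0,_)→(q3,b,right)
state=q3 head=0 tape=ccccb[a]cccaaa   (q3,a)→(q2,c,left)
state=q2 head=-1 tape=cccc[b]ccccaaa   (q2,b)→(q2,_,right)
state=q2 head=0 tape=cccc_[c]cccaaa   (q2,c)→(q2,b,left)
state=q2 head=-1 tape=cccc[_]bcccaaa   (q2,_)→(q3,c,right)
state=q3 head=0 tape=ccccc[b]cccaaa   (q3,b)→(q1,c,right)
state=q1 head=1 tape=cccccc[c]ccaaa
M halts after 37 transitions.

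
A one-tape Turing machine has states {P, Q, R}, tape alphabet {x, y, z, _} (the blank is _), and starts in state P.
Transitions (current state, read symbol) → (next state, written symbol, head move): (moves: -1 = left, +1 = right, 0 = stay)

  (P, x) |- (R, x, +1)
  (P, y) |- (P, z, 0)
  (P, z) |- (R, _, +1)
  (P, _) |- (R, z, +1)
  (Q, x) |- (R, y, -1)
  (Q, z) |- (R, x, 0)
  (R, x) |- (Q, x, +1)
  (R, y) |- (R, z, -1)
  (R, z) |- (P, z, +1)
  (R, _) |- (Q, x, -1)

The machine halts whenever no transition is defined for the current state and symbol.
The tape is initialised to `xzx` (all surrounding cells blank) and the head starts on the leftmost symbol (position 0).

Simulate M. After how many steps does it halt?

9

state=P head=0 tape=[x]zx__   (P,x)→(R,x,+1)
state=R head=1 tape=x[z]x__   (R,z)→(P,z,+1)
state=P head=2 tape=xz[x]__   (P,x)→(R,x,+1)
state=R head=3 tape=xzx[_]_   (R,_)→(Q,x,-1)
state=Q head=2 tape=xz[x]x_   (Q,x)→(R,y,-1)
state=R head=1 tape=x[z]yx_   (R,z)→(P,z,+1)
state=P head=2 tape=xz[y]x_   (P,y)→(P,z,0)
state=P head=2 tape=xz[z]x_   (P,z)→(R,_,+1)
state=R head=3 tape=xz_[x]_   (R,x)→(Q,x,+1)
state=Q head=4 tape=xz_x[_]
M halts after 9 transitions.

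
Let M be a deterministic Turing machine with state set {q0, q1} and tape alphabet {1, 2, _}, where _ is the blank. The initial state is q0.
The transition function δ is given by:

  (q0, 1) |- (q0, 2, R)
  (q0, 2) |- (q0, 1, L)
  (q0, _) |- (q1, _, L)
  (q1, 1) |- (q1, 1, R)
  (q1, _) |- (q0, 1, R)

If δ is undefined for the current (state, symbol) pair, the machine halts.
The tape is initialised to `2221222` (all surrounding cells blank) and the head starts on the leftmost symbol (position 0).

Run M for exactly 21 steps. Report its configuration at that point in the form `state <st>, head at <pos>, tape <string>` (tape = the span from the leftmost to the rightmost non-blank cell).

state=q0 head=0 tape=__[2]221222   (q0,2)→(q0,1,L)
state=q0 head=-1 tape=_[_]1221222   (q0,_)→(q1,_,L)
state=q1 head=-2 tape=[_]_1221222   (q1,_)→(q0,1,R)
state=q0 head=-1 tape=1[_]1221222   (q0,_)→(q1,_,L)
state=q1 head=-2 tape=[1]_1221222   (q1,1)→(q1,1,R)
state=q1 head=-1 tape=1[_]1221222   (q1,_)→(q0,1,R)
state=q0 head=0 tape=11[1]221222   (q0,1)→(q0,2,R)
state=q0 head=1 tape=112[2]21222   (q0,2)→(q0,1,L)
state=q0 head=0 tape=11[2]121222   (q0,2)→(q0,1,L)
state=q0 head=-1 tape=1[1]1121222   (q0,1)→(q0,2,R)
state=q0 head=0 tape=12[1]121222   (q0,1)→(q0,2,R)
state=q0 head=1 tape=122[1]21222   (q0,1)→(q0,2,R)
state=q0 head=2 tape=1222[2]1222   (q0,2)→(q0,1,L)
state=q0 head=1 tape=122[2]11222   (q0,2)→(q0,1,L)
state=q0 head=0 tape=12[2]111222   (q0,2)→(q0,1,L)
state=q0 head=-1 tape=1[2]1111222   (q0,2)→(q0,1,L)
state=q0 head=-2 tape=[1]11111222   (q0,1)→(q0,2,R)
state=q0 head=-1 tape=2[1]1111222   (q0,1)→(q0,2,R)
state=q0 head=0 tape=22[1]111222   (q0,1)→(q0,2,R)
state=q0 head=1 tape=222[1]11222   (q0,1)→(q0,2,R)
state=q0 head=2 tape=2222[1]1222   (q0,1)→(q0,2,R)
state=q0 head=3 tape=22222[1]222
After 21 steps: state q0, head at 3, tape 222221222.

state q0, head at 3, tape 222221222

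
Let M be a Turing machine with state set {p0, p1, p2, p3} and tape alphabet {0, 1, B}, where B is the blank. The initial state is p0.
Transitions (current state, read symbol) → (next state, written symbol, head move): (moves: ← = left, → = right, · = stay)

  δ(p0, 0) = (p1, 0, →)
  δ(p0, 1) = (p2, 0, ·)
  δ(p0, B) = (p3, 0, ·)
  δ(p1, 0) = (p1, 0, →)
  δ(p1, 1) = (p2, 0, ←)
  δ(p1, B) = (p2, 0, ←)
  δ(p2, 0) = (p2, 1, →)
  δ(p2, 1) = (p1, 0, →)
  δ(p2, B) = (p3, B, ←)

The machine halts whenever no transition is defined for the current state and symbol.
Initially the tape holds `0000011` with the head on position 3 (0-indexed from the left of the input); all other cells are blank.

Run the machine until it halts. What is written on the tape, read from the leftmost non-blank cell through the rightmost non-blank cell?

p0 | 000[0]011BB   read 0 → write 0, move →, go to p1
p1 | 0000[0]11BB   read 0 → write 0, move →, go to p1
p1 | 00000[1]1BB   read 1 → write 0, move ←, go to p2
p2 | 0000[0]01BB   read 0 → write 1, move →, go to p2
p2 | 00001[0]1BB   read 0 → write 1, move →, go to p2
p2 | 000011[1]BB   read 1 → write 0, move →, go to p1
p1 | 0000110[B]B   read B → write 0, move ←, go to p2
p2 | 000011[0]0B   read 0 → write 1, move →, go to p2
p2 | 0000111[0]B   read 0 → write 1, move →, go to p2
p2 | 00001111[B]   read B → write B, move ←, go to p3
p3 | 0000111[1]B
The non-blank tape span at halt is 00001111.

00001111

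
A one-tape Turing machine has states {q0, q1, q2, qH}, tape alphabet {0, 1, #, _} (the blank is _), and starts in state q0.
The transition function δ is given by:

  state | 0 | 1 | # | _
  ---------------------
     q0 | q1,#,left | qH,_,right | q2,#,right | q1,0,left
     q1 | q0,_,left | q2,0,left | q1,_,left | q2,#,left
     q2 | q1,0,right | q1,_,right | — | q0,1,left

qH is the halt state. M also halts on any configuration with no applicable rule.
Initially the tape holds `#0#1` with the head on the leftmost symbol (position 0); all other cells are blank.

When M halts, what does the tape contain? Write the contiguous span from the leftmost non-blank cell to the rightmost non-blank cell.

state=q0 head=0 tape=[#]0#1   (q0,#)→(q2,#,right)
state=q2 head=1 tape=#[0]#1   (q2,0)→(q1,0,right)
state=q1 head=2 tape=#0[#]1   (q1,#)→(q1,_,left)
state=q1 head=1 tape=#[0]_1   (q1,0)→(q0,_,left)
state=q0 head=0 tape=[#]__1   (q0,#)→(q2,#,right)
state=q2 head=1 tape=#[_]_1   (q2,_)→(q0,1,left)
state=q0 head=0 tape=[#]1_1   (q0,#)→(q2,#,right)
state=q2 head=1 tape=#[1]_1   (q2,1)→(q1,_,right)
state=q1 head=2 tape=#_[_]1   (q1,_)→(q2,#,left)
state=q2 head=1 tape=#[_]#1   (q2,_)→(q0,1,left)
state=q0 head=0 tape=[#]1#1   (q0,#)→(q2,#,right)
state=q2 head=1 tape=#[1]#1   (q2,1)→(q1,_,right)
state=q1 head=2 tape=#_[#]1   (q1,#)→(q1,_,left)
state=q1 head=1 tape=#[_]_1   (q1,_)→(q2,#,left)
state=q2 head=0 tape=[#]#_1
The non-blank tape span at halt is ##_1.

##_1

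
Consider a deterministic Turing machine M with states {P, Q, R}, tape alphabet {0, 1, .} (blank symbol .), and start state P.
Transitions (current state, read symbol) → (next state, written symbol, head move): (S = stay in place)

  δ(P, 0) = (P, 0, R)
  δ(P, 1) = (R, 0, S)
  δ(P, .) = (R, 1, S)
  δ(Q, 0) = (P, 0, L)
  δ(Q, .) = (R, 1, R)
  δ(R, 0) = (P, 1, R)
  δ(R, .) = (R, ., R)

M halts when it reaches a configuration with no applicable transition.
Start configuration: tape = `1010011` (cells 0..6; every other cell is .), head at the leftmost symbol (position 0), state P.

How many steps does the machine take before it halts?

P | [1]010011.   read 1 → write 0, move S, go to R
R | [0]010011.   read 0 → write 1, move R, go to P
P | 1[0]10011.   read 0 → write 0, move R, go to P
P | 10[1]0011.   read 1 → write 0, move S, go to R
R | 10[0]0011.   read 0 → write 1, move R, go to P
P | 101[0]011.   read 0 → write 0, move R, go to P
P | 1010[0]11.   read 0 → write 0, move R, go to P
P | 10100[1]1.   read 1 → write 0, move S, go to R
R | 10100[0]1.   read 0 → write 1, move R, go to P
P | 101001[1].   read 1 → write 0, move S, go to R
R | 101001[0].   read 0 → write 1, move R, go to P
P | 1010011[.]   read . → write 1, move S, go to R
R | 1010011[1]
M halts after 12 transitions.

12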